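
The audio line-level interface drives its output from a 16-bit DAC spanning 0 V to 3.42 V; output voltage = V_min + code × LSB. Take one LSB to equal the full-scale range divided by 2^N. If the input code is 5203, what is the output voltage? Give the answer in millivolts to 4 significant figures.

Span = 3.42 V. LSB = 3.42 V / 2^16.
V_out = 0 + 5203 × (3.42/65536) V
      = 0 V + 0.271519 V = 0.271519 V.

271.5 mV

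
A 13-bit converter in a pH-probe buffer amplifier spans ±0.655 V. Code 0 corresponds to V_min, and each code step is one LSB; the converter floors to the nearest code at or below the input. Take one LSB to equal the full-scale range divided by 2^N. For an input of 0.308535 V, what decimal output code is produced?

6025

Full-scale range = 0.655 V − (-0.655 V) = 1.31 V. LSB = 1.31 V / 2^13 ≈ 159.9 µV.
(V_in − V_min) × 2^13/range = (0.308535 − (-0.655)) × 8192/1.31 = 6025.404.
Floor → code = 6025.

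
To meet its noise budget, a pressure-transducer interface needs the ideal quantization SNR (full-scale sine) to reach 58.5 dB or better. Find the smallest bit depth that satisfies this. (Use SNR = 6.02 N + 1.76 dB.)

N ≥ (58.5 − 1.76)/6.02 = 9.425 → N_min = 10.

10 bits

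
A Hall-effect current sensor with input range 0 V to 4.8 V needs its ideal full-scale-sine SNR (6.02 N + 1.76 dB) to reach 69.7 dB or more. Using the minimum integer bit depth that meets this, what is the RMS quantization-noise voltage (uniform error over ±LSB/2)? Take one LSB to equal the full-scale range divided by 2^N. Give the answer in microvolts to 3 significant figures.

338 µV

V_FS = 4.8 V.
N ≥ (69.7 − 1.76)/6.02 = 11.286 → N_min = 12.
One LSB is 4.8 V / 4096 = 1.1719 mV.
V_rms = LSB/√12 = 338 µV.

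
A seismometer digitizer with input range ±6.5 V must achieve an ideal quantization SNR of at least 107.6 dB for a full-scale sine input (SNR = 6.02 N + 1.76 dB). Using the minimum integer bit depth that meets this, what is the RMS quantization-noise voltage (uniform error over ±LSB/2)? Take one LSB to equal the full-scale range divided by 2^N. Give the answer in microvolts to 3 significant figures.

14.3 µV

Span: 6.5 V − (-6.5 V) = 13 V.
N ≥ (107.6 − 1.76)/6.02 = 17.581 → N_min = 18.
LSB = 13 V ÷ 2^18 = 13/262144 V = 49.591 µV.
σ_q = LSB/√12 = 49.591 µV/3.4641 = 14.3 µV.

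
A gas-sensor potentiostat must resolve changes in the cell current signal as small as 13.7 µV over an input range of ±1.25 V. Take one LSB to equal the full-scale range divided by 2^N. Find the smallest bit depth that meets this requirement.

Full-scale range = 1.25 V − (-1.25 V) = 2.5 V.
Need 2^N ≥ 2.5 V / 13.7 µV = 182500 → N_min = 18.

18 bits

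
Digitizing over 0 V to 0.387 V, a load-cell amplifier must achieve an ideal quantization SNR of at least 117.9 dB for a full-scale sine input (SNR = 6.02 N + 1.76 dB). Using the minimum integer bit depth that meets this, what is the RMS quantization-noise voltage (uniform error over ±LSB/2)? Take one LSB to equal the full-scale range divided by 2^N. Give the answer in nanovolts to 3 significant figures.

107 nV

V_FS = 0.387 V.
Solving 6.02 N ≥ 117.9 − 1.76: N ≥ 19.292. Round up → N = 20.
LSB = 0.387 V ÷ 2^20 = 0.387/1048576 V = 369.07 nV.
V_rms = LSB/√12 = 107 nV.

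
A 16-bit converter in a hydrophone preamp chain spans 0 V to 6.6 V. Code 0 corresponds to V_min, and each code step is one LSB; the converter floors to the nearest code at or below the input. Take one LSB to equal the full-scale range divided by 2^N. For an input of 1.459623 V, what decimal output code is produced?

Range is 6.6 V. LSB = 6.6 V / 2^16 ≈ 100.7 µV.
V_in − V_min = 1.459623 − (0) = 1.459623 V.
Divide by LSB: 1.459623 × 65536/6.6 = 14493.6141.
Truncating gives code 14493.

14493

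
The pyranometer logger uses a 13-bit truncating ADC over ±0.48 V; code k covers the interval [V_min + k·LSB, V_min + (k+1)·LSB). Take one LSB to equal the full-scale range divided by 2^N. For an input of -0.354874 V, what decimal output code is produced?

Span: 0.48 V − (-0.48 V) = 0.96 V. LSB = 0.96 V / 2^13 ≈ 117.2 µV.
code = ⌊(V_in − V_min)/LSB⌋ = ⌊(V_in − V_min) × 2^13 / range⌋
     = ⌊(-0.354874 − (-0.48)) × 8192 / 0.96⌋ = ⌊0.125126 × 8192/0.96⌋
     = ⌊1067.742⌋ = 1067.

1067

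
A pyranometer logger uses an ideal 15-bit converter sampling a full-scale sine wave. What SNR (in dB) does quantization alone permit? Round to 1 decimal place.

6.02(15) + 1.76 = 90.30 + 1.76 = 92.06 dB.

92.1 dB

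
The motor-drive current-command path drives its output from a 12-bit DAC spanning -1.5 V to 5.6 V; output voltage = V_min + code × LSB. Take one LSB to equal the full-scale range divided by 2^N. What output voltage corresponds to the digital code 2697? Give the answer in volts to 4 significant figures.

Full-scale range = 5.6 V − (-1.5 V) = 7.1 V. LSB = 7.1 V / 2^12.
V_out = -1.5 + 2697 × (7.1/4096) V
      = -1.5 V + 4.67498 V = 3.17498 V.

3.175 V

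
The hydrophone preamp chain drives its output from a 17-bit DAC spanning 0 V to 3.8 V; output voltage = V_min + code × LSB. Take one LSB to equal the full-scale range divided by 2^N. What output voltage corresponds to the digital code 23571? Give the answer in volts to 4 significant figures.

0.6834 V

V_FS = 3.8 V. LSB = 3.8 V / 2^17.
V_out = 0 + 23571 × (3.8/131072) V
      = 0 V + 0.683363 V = 0.683363 V.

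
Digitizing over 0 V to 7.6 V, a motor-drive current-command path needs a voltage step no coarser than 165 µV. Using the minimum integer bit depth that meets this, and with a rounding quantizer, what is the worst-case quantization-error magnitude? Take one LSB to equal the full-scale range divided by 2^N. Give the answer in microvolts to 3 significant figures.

58.0 µV

Range is 7.6 V.
Levels needed ≥ 7.6/165 µV = 46060. 2^16 = 65536 suffices, so N_min = 16.
Step size = 7.6/65536 V = 115.97 µV.
|e|_max = LSB/2 = 58.0 µV.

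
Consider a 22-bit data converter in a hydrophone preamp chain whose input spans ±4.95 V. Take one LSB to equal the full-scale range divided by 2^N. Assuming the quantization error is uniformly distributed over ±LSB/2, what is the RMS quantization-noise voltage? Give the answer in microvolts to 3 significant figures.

0.681 µV

The full-scale span is 4.95 − (-4.95) = 9.9 V.
LSB = 9.9 V / 2^22 = 2.3603 µV.
For a uniform distribution on [−LSB/2, +LSB/2], V_rms = LSB/√12 = 2.3603 µV/3.4641 = 0.681 µV.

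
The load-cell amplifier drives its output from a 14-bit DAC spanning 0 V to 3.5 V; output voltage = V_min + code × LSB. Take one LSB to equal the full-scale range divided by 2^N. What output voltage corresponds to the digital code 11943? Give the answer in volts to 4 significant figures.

2.551 V

Span = 3.5 V. LSB = 3.5 V / 2^14.
V_out = 0 + 11943 × (3.5/16384) V
      = 0 V + 2.55130 V = 2.55130 V.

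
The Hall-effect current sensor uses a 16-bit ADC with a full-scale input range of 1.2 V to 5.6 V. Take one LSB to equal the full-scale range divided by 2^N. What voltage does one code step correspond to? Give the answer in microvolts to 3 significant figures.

67.1 µV

The full-scale span is 5.6 − (1.2) = 4.4 V.
There are 2^16 = 65536 steps.
Step size = 4.4/65536 V = 67.1 µV.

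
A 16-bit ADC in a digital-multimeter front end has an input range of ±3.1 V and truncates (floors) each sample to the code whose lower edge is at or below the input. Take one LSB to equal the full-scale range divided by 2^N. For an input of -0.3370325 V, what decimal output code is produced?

Span: 3.1 V − (-3.1 V) = 6.2 V. LSB = 6.2 V / 2^16 ≈ 94.60 µV.
(V_in − V_min) × 2^16/range = (-0.3370325 − (-3.1)) × 65536/6.2 = 29205.458.
Floor → code = 29205.

29205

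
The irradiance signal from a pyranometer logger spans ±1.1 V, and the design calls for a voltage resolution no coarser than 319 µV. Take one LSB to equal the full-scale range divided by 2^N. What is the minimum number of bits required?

13 bits

Span: 1.1 V − (-1.1 V) = 2.2 V.
Required number of levels: 2.2/319 µV = 6896.6; smallest N with 2^N ≥ that is 13.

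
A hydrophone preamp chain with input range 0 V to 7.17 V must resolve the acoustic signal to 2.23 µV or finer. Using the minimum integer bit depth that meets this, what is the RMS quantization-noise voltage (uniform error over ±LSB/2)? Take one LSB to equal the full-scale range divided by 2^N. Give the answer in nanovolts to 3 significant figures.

493 nV

Range is 7.17 V.
Need 2^N ≥ 7.17 V / 2.23 µV = 3.215e6 → N_min = 22.
Step size = 7.17/4194304 V = 1.7095 µV.
V_rms = LSB/√12 = 493 nV.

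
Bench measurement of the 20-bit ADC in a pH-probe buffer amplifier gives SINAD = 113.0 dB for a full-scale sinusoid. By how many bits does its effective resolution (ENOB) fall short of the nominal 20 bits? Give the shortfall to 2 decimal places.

Effective bits = (113.0 − 1.76)/6.02 = 18.4784.
Shortfall = 20 − 18.4784 = 1.5216 bits.

1.52 bits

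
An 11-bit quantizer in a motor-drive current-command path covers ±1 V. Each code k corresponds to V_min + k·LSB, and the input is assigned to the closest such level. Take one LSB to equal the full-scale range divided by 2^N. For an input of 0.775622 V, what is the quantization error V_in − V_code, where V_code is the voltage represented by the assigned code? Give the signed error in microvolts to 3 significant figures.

Span: 1 V − (-1 V) = 2 V. LSB = 2 V / 2^11 ≈ 0.9766 mV.
(0.775622 − (-1)) / LSB = 1.775622 × 2048/2 = 1818.2369. Nearest integer: k = 1818.
V_code = V_min + k × range/2^11 = -1 + 1818 × 2/2048 = 0.7753906250 V.
e = 0.775622 − (0.7753906250) = +231 µV.

+231 µV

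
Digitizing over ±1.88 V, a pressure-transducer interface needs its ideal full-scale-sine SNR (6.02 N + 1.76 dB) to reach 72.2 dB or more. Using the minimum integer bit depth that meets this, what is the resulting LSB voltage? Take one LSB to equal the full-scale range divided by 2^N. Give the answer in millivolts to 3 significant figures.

0.918 mV

Span: 1.88 V − (-1.88 V) = 3.76 V.
Solving 6.02 N ≥ 72.2 − 1.76: N ≥ 11.701. Round up → N = 12.
Step size = 3.76/4096 V = 0.918 mV.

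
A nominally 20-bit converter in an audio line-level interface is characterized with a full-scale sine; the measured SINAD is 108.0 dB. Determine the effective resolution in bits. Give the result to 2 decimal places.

17.65 bits

(108.0 − 1.76) / 6.02 = 106.24/6.02 = 17.6478 effective bits.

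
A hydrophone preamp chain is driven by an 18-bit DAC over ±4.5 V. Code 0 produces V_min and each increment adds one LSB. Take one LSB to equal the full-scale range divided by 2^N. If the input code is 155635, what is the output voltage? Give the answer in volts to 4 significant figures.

0.8433 V

Span: 4.5 V − (-4.5 V) = 9 V. LSB = 9 V / 2^18.
V_out = -4.5 + 155635 × (9/262144) V
      = -4.5 V + 5.34330 V = 0.843304 V.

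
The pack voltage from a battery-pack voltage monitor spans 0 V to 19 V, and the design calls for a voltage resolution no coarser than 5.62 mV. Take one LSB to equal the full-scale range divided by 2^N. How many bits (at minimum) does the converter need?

12 bits

Range is 19 V.
Required number of levels: 19/5.62 mV = 3380.8; smallest N with 2^N ≥ that is 12.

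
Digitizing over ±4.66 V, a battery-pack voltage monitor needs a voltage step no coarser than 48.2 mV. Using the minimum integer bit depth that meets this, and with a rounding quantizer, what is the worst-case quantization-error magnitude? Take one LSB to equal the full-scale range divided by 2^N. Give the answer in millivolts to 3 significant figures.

Full-scale range = 4.66 V − (-4.66 V) = 9.32 V.
Levels needed ≥ 9.32/48.2 mV = 193.4. 2^8 = 256 suffices, so N_min = 8.
Step size = 9.32/256 V = 36.406 mV.
Max error for round-to-nearest is LSB/2 = 18.2 mV.

18.2 mV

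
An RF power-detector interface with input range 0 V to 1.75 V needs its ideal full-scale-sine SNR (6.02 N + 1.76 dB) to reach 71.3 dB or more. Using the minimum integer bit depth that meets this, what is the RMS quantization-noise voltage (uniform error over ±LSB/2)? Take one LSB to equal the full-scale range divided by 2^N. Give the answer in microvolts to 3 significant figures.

123 µV

Range is 1.75 V.
6.02 N + 1.76 ≥ 71.3 gives N ≥ 11.551, so the minimum integer is 12.
One LSB is 1.75 V / 4096 = 427.25 µV.
V_rms = LSB/√12 = 123 µV.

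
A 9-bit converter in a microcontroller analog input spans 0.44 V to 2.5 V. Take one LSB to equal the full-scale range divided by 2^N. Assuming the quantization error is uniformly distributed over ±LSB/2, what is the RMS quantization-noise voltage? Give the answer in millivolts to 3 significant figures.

1.16 mV

Span: 2.5 V − (0.44 V) = 2.06 V.
LSB = 2.06 V / 2^9 = 4.0234 mV.
For a uniform distribution on [−LSB/2, +LSB/2], V_rms = LSB/√12 = 4.0234 mV/3.4641 = 1.16 mV.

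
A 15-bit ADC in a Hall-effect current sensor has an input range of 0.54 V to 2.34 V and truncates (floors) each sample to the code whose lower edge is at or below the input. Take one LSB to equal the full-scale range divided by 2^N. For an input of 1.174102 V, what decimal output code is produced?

11543

Full-scale range = 2.34 V − (0.54 V) = 1.8 V. LSB = 1.8 V / 2^15 ≈ 54.93 µV.
code = ⌊(V_in − V_min)/LSB⌋ = ⌊(V_in − V_min) × 2^15 / range⌋
     = ⌊(1.174102 − (0.54)) × 32768 / 1.8⌋ = ⌊0.634102 × 32768/1.8⌋
     = ⌊11543.475⌋ = 11543.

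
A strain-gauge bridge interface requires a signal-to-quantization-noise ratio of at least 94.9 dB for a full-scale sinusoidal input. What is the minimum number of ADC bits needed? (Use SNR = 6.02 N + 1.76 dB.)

Required N = ⌈(94.9 − 1.76)/6.02⌉ = ⌈15.472⌉ = 16.

16 bits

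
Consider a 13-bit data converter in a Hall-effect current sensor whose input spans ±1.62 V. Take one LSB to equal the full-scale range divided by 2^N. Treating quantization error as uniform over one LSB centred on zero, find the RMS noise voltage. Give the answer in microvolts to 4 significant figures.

Span: 1.62 V − (-1.62 V) = 3.24 V.
LSB = 3.24 V / 2^13 = 395.508 µV.
RMS of a uniform error over width LSB is LSB/√12 = 114.2 µV.

114.2 µV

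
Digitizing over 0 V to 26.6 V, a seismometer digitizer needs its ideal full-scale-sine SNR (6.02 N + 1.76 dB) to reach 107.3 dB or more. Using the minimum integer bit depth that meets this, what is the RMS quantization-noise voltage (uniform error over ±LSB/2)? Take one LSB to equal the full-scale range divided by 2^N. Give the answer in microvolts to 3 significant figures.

29.3 µV

Span = 26.6 V.
6.02 N + 1.76 ≥ 107.3 gives N ≥ 17.532, so the minimum integer is 18.
LSB = 26.6 V / 2^18 = 101.47 µV.
RMS noise = LSB/√12 = 29.3 µV.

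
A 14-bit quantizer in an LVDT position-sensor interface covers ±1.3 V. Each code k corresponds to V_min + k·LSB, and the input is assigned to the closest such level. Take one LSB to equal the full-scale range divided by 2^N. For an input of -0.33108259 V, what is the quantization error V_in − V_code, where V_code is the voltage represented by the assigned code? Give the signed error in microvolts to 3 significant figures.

The full-scale span is 1.3 − (-1.3) = 2.6 V. LSB = 2.6 V / 2^14 ≈ 158.7 µV.
Position in LSBs: (-0.33108259 − (-1.3)) × 16384/2.6 = 6105.6703; rounding gives k = 6106.
Reconstructed level: -1.3 + 6106 × 2.6/16384 V = -0.33103027344 V.
V_in − V_code = -0.33108259 − (-0.33103027344) = −52.3 µV.

−52.3 µV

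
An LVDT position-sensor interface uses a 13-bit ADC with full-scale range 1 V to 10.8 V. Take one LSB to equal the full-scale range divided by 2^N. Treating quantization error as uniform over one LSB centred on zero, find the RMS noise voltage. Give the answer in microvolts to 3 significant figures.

345 µV

Full-scale range = 10.8 V − (1 V) = 9.8 V.
One LSB is 9.8 V / 8192 = 1.1963 mV.
RMS of a uniform error over width LSB is LSB/√12 = 345 µV.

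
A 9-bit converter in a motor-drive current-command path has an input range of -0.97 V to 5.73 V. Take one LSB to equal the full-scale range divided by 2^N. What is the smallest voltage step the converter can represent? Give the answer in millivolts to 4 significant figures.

Range = 5.73 − (-0.97) = 6.7 V.
Number of codes = 2^9 = 512.
LSB = 6.7 V / 2^9 = 13.09 mV.

13.09 mV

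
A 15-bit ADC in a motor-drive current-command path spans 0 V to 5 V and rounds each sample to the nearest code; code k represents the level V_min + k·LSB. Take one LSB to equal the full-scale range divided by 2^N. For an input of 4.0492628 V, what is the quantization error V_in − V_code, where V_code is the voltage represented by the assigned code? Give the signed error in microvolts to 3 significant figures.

+37.9 µV

Span = 5 V. LSB = 5 V / 2^15 ≈ 152.6 µV.
(V_in − V_min)/LSB = (4.0492628 − (0)) × 32768/5 = 26537.2487 → nearest code k = 26537.
V_code = V_min + k × range/2^15 = 0 + 26537 × 5/32768 = 4.0492248535 V.
Error = V_in − V_code = 4.0492628 − (4.0492248535) = +37.9 µV.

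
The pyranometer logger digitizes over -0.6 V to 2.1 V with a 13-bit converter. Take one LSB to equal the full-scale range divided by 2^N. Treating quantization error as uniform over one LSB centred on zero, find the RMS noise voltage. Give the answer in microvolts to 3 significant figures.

Full-scale range = 2.1 V − (-0.6 V) = 2.7 V.
Step size = 2.7/8192 V = 329.59 µV.
For a uniform distribution on [−LSB/2, +LSB/2], V_rms = LSB/√12 = 329.59 µV/3.4641 = 95.1 µV.

95.1 µV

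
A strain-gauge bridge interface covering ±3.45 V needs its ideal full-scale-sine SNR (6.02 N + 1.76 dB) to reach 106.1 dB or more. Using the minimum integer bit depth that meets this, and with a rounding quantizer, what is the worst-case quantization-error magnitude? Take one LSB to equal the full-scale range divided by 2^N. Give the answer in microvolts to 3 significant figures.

Full-scale range = 3.45 V − (-3.45 V) = 6.9 V.
6.02 N + 1.76 ≥ 106.1 gives N ≥ 17.332, so the minimum integer is 18.
LSB = 6.9 V ÷ 2^18 = 6.9/262144 V = 26.321 µV.
Max error for round-to-nearest is LSB/2 = 13.2 µV.

13.2 µV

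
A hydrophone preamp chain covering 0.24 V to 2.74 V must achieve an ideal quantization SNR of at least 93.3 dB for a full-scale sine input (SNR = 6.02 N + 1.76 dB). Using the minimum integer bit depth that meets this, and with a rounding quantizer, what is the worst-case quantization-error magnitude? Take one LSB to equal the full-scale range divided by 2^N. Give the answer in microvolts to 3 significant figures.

19.1 µV

The full-scale span is 2.74 − (0.24) = 2.5 V.
6.02 N + 1.76 ≥ 93.3 gives N ≥ 15.206, so the minimum integer is 16.
LSB = 2.5 V ÷ 2^16 = 2.5/65536 V = 38.147 µV.
Half an LSB is 19.1 µV.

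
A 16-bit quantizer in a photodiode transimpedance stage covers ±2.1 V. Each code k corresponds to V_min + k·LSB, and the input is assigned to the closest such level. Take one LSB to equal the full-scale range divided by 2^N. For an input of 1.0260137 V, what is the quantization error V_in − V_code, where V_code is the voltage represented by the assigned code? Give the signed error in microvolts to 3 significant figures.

Range = 2.1 − (-2.1) = 4.2 V. LSB = 4.2 V / 2^16 ≈ 64.09 µV.
(V_in − V_min)/LSB = (1.0260137 − (-2.1)) × 65536/4.2 = 48777.7223 → nearest code k = 48778.
V_code = -2.1 + (48778/65536) × 4.2 = 1.0260314941 V.
e = 1.0260137 − (1.0260314941) = −17.8 µV.

−17.8 µV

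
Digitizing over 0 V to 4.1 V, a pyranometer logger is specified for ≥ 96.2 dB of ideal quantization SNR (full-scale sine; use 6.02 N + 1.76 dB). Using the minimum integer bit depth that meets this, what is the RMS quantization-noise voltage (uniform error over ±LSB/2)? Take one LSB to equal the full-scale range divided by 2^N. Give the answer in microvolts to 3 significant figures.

18.1 µV

Range is 4.1 V.
Required N = ⌈(96.2 − 1.76)/6.02⌉ = ⌈15.688⌉ = 16.
One LSB is 4.1 V / 65536 = 62.561 µV.
V_rms = LSB/√12 = 18.1 µV.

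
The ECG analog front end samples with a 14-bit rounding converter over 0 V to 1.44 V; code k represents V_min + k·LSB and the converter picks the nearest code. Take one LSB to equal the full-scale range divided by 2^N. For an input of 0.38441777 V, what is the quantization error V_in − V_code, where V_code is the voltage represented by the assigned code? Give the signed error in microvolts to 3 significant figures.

−15.8 µV

Full-scale range = 1.44 V. LSB = 1.44 V / 2^14 ≈ 87.89 µV.
(0.38441777 − (0)) / LSB = 0.38441777 × 16384/1.44 = 4373.8200. Nearest integer: k = 4374.
Reconstructed level: 0 + 4374 × 1.44/16384 V = 0.38443359375 V.
e = 0.38441777 − (0.38443359375) = −15.8 µV.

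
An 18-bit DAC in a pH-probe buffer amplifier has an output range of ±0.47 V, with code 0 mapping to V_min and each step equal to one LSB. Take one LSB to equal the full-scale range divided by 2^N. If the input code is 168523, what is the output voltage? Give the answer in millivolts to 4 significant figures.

Span: 0.47 V − (-0.47 V) = 0.94 V. LSB = 0.94 V / 2^18.
V_out = V_min + code × LSB = -0.47 V + 168523 × 0.94 V / 262144
      = -0.47 + 0.604292 = 0.134292 V.

134.3 mV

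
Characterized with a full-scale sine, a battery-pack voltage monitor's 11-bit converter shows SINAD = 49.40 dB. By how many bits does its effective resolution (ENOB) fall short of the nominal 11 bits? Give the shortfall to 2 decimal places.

Effective bits = (49.40 − 1.76)/6.02 = 7.9136.
Shortfall = 11 − 7.9136 = 3.0864 bits.

3.09 bits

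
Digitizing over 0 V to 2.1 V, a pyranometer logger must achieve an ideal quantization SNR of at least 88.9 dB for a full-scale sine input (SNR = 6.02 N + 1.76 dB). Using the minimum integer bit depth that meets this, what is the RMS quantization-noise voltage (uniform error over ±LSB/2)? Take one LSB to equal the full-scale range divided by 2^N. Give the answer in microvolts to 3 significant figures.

18.5 µV

V_FS = 2.1 V.
N ≥ (88.9 − 1.76)/6.02 = 14.475 → N_min = 15.
Step size = 2.1/32768 V = 64.087 µV.
V_rms = LSB/√12 = 18.5 µV.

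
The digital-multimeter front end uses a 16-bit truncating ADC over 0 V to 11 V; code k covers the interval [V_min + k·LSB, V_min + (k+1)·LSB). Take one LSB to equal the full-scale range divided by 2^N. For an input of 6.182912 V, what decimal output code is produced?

36836

V_FS = 11 V. LSB = 11 V / 2^16 ≈ 167.8 µV.
(V_in − V_min) × 2^16/range = (6.182912 − (0)) × 65536/11 = 36836.666.
Floor → code = 36836.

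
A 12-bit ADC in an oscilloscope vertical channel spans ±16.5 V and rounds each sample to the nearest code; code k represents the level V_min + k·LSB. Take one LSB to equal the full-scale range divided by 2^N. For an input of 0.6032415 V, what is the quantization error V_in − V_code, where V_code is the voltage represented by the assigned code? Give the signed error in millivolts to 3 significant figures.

Full-scale range = 16.5 V − (-16.5 V) = 33 V. LSB = 33 V / 2^12 ≈ 8.057 mV.
Position in LSBs: (0.6032415 − (-16.5)) × 4096/33 = 2122.8751; rounding gives k = 2123.
Reconstructed level: -16.5 + 2123 × 33/4096 V = 0.6042480469 V.
e = 0.6032415 − (0.6042480469) = −1.01 mV.

−1.01 mV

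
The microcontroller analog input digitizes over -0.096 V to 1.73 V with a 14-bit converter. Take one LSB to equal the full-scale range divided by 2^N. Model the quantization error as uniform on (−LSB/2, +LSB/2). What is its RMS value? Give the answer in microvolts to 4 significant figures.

Range = 1.73 − (-0.096) = 1.826 V.
LSB = 1.826 V ÷ 2^14 = 1.826/16384 V = 111.450 µV.
V_rms = LSB/√12 = 111.450 µV / √12 = 32.17 µV.

32.17 µV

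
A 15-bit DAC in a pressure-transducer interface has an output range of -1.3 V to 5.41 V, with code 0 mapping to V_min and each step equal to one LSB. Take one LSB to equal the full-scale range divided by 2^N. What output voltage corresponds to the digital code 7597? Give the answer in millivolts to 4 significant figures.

255.7 mV

The full-scale span is 5.41 − (-1.3) = 6.71 V. LSB = 6.71 V / 2^15.
V_out = -1.3 + 7597 × (6.71/32768) V
      = -1.3 V + 1.55566 V = 0.255660 V.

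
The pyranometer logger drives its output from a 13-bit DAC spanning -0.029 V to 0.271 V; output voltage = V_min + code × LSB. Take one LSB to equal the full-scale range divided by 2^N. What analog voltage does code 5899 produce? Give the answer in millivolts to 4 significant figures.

187.0 mV

Full-scale range = 0.271 V − (-0.029 V) = 0.3 V. LSB = 0.3 V / 2^13.
Output = V_min + (5899/8192) × range = -0.029 + 0.720093 × 0.3 V
      = -0.029 + 0.216028 = 0.187028 V.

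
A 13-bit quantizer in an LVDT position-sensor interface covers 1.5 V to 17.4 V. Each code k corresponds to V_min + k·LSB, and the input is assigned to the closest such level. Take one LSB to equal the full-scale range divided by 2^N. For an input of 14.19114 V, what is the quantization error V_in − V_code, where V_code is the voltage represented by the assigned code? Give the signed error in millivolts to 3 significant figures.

−0.523 mV

Span: 17.4 V − (1.5 V) = 15.9 V. LSB = 15.9 V / 2^13 ≈ 1.941 mV.
Position in LSBs: (14.19114 − (1.5)) × 8192/15.9 = 6538.7307; rounding gives k = 6539.
V_code = V_min + k × range/2^13 = 1.5 + 6539 × 15.9/8192 = 14.19166260 V.
Error = V_in − V_code = 14.19114 − (14.19166260) = −0.523 mV.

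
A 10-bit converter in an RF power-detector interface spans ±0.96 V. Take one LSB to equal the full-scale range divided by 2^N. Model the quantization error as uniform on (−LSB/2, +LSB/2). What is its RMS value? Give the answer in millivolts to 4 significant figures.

0.5413 mV

Full-scale range = 0.96 V − (-0.96 V) = 1.92 V.
One LSB is 1.92 V / 1024 = 1.87500 mV.
For a uniform distribution on [−LSB/2, +LSB/2], V_rms = LSB/√12 = 1.87500 mV/3.4641 = 0.5413 mV.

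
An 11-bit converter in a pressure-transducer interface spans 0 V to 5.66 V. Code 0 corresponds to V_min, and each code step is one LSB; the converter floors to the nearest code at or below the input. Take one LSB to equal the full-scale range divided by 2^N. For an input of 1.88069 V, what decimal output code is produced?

680

Full-scale range = 5.66 V. LSB = 5.66 V / 2^11 ≈ 2.764 mV.
(V_in − V_min) × 2^11/range = (1.88069 − (0)) × 2048/5.66 = 680.504.
Floor → code = 680.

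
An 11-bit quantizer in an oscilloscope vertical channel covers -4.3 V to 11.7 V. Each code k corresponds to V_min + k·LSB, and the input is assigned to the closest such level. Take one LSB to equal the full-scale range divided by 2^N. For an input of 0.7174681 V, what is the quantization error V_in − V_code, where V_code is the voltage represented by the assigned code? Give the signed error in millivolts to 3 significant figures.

+1.84 mV

Span: 11.7 V − (-4.3 V) = 16 V. LSB = 16 V / 2^11 ≈ 7.813 mV.
(V_in − V_min)/LSB = (0.7174681 − (-4.3)) × 2048/16 = 642.2359 → nearest code k = 642.
Reconstructed level: -4.3 + 642 × 16/2048 V = 0.7156250000 V.
Error = V_in − V_code = 0.7174681 − (0.7156250000) = +1.84 mV.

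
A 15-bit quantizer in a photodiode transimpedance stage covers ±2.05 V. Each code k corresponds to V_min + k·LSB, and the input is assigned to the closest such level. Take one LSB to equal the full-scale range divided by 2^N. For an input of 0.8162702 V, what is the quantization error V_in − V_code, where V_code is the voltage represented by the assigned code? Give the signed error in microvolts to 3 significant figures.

The full-scale span is 2.05 − (-2.05) = 4.1 V. LSB = 4.1 V / 2^15 ≈ 125.1 µV.
Position in LSBs: (0.8162702 − (-2.05)) × 32768/4.1 = 22907.7907; rounding gives k = 22908.
V_code = -2.05 + (22908/32768) × 4.1 = 0.81629638672 V.
Error = V_in − V_code = 0.8162702 − (0.81629638672) = −26.2 µV.

−26.2 µV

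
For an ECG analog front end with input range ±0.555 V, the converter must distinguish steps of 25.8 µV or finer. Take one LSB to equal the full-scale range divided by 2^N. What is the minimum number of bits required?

The full-scale span is 0.555 − (-0.555) = 1.11 V.
Levels needed ≥ 1.11/25.8 µV = 43020. 2^16 = 65536 suffices, so N_min = 16.

16 bits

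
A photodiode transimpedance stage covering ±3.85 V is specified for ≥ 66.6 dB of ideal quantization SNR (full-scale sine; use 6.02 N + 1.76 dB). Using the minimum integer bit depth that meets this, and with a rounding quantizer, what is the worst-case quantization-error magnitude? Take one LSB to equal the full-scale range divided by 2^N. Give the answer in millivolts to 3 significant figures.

1.88 mV

Span: 3.85 V − (-3.85 V) = 7.7 V.
Solving 6.02 N ≥ 66.6 − 1.76: N ≥ 10.771. Round up → N = 11.
One LSB is 7.7 V / 2048 = 3.7598 mV.
|e|_max = LSB/2 = 1.88 mV.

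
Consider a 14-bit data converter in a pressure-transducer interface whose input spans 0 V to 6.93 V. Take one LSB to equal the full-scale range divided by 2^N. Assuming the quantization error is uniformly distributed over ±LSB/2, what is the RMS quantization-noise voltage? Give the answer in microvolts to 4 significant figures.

122.1 µV

Full-scale range = 6.93 V.
LSB = 6.93 V / 2^14 = 422.974 µV.
RMS of a uniform error over width LSB is LSB/√12 = 122.1 µV.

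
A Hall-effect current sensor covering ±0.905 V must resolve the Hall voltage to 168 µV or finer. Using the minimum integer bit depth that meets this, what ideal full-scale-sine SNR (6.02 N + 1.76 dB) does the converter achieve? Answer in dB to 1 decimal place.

86.0 dB

Range = 0.905 − (-0.905) = 1.81 V.
Levels needed ≥ 1.81/168 µV = 10770. 2^14 = 16384 suffices, so N_min = 14.
SNR = 6.02 × 14 + 1.76 = 86.04 dB.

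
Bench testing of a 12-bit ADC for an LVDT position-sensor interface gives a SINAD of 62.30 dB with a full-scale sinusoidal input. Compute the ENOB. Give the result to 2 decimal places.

ENOB = (62.30 − 1.76)/6.02 = 10.0565 bits.

10.06 bits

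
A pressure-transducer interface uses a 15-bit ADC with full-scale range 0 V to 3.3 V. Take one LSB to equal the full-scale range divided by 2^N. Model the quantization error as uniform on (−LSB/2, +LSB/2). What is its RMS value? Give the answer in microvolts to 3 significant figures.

29.1 µV

V_FS = 3.3 V.
LSB = 3.3 V / 2^15 = 100.71 µV.
σ_q = LSB/√12 = 100.71 µV/3.4641 = 29.1 µV.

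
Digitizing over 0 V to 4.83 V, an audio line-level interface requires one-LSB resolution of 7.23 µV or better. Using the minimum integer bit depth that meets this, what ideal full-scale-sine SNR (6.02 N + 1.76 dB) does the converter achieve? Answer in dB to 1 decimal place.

122.2 dB

Full-scale range = 4.83 V.
4.83 V / 7.23 µV = 668000. Since 2^19 = 524288 and 2^20 = 1048576, N = 20.
Ideal SNR at N = 20: 6.02·20 + 1.76 = 122.2 dB.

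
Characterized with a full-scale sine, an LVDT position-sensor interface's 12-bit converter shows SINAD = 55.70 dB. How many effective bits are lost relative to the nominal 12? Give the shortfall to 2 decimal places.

ENOB = (SINAD − 1.76)/6.02 = (55.70 − 1.76)/6.02 = 8.9601 bits.
Lost resolution: 12 − 8.9601 = 3.0399 bits.

3.04 bits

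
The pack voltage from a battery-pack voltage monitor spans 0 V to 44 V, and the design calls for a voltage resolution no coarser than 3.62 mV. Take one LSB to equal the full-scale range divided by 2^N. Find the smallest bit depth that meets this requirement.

14 bits

Range is 44 V.
Need 2^N ≥ 44 V / 3.62 mV = 12150 → N_min = 14.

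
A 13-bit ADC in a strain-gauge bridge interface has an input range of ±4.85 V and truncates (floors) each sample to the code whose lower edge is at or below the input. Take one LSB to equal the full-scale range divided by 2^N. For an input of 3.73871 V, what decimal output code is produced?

7253

Full-scale range = 4.85 V − (-4.85 V) = 9.7 V. LSB = 9.7 V / 2^13 ≈ 1.184 mV.
(V_in − V_min) × 2^13/range = (3.73871 − (-4.85)) × 8192/9.7 = 7253.475.
Floor → code = 7253.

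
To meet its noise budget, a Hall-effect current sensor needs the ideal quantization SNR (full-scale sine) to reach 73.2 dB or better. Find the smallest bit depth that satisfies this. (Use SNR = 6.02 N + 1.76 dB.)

6.02 N + 1.76 ≥ 73.2 gives N ≥ 11.867, so the minimum integer is 12.

12 bits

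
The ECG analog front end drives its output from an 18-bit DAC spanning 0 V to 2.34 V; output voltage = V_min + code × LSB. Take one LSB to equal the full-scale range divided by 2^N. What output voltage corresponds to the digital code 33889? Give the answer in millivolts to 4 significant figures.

Range is 2.34 V. LSB = 2.34 V / 2^18.
V_out = V_min + code × LSB = 0 V + 33889 × 2.34 V / 262144
      = 0 + 0.302506 = 0.302506 V.

302.5 mV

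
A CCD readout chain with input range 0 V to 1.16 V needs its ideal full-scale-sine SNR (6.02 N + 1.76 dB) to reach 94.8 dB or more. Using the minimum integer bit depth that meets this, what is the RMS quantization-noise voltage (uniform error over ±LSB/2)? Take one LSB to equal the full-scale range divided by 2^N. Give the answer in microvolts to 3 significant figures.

5.11 µV

Range is 1.16 V.
N ≥ (94.8 − 1.76)/6.02 = 15.455 → N_min = 16.
LSB = 1.16 V ÷ 2^16 = 1.16/65536 V = 17.700 µV.
V_rms = LSB/√12 = 5.11 µV.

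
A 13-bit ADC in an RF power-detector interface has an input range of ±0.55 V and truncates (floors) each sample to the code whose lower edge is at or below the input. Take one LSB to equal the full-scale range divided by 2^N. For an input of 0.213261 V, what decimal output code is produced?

5684

Full-scale range = 0.55 V − (-0.55 V) = 1.1 V. LSB = 1.1 V / 2^13 ≈ 134.3 µV.
(V_in − V_min) × 2^13/range = (0.213261 − (-0.55)) × 8192/1.1 = 5684.213.
Floor → code = 5684.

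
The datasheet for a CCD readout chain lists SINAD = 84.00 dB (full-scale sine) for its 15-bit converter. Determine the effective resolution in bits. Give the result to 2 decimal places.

13.66 bits

(84.00 − 1.76) / 6.02 = 82.24/6.02 = 13.6611 effective bits.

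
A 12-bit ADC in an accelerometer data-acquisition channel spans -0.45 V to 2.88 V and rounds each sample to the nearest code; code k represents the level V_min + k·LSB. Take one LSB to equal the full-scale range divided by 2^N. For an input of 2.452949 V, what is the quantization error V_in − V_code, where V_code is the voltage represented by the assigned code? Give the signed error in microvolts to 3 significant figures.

The full-scale span is 2.88 − (-0.45) = 3.33 V. LSB = 3.33 V / 2^12 ≈ 0.8130 mV.
Position in LSBs: (2.452949 − (-0.45)) × 4096/3.33 = 3570.7144; rounding gives k = 3571.
V_code = -0.45 + (3571/4096) × 3.33 = 2.453181152 V.
V_in − V_code = 2.452949 − (2.453181152) = −232 µV.

−232 µV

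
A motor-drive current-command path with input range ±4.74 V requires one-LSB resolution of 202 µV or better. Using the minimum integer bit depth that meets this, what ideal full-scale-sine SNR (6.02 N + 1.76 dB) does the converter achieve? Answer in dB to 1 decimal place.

98.1 dB

Span: 4.74 V − (-4.74 V) = 9.48 V.
Need 2^N ≥ 9.48 V / 202 µV = 46930 → N_min = 16.
Ideal SNR at N = 16: 6.02·16 + 1.76 = 98.1 dB.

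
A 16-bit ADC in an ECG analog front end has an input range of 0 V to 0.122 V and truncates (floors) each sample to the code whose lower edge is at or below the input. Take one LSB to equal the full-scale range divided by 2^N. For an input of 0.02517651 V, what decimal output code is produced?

Span = 0.122 V. LSB = 0.122 V / 2^16 ≈ 1.862 µV.
(V_in − V_min) × 2^16/range = (0.02517651 − (0)) × 65536/0.122 = 13524.326.
Floor → code = 13524.

13524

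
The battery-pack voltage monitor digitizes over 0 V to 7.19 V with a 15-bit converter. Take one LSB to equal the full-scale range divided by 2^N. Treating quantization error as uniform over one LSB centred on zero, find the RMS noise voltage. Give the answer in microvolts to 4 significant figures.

63.34 µV

Full-scale range = 7.19 V.
Step size = 7.19/32768 V = 219.421 µV.
V_rms = LSB/√12 = 219.421 µV / √12 = 63.34 µV.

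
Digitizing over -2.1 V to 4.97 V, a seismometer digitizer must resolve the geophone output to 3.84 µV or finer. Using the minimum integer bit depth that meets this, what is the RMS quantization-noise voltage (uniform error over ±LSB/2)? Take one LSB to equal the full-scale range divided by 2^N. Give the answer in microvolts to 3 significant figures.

0.973 µV

The full-scale span is 4.97 − (-2.1) = 7.07 V.
Need 2^N ≥ 7.07 V / 3.84 µV = 1.841e6 → N_min = 21.
One LSB is 7.07 V / 2097152 = 3.3712 µV.
σ_q = LSB/√12 = 3.3712 µV/3.4641 = 0.973 µV.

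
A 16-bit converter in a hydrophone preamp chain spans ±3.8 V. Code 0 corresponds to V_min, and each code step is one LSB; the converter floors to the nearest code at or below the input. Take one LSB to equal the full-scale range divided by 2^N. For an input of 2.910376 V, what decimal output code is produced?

57864

Range = 3.8 − (-3.8) = 7.6 V. LSB = 7.6 V / 2^16 ≈ 116.0 µV.
V_in − V_min = 2.910376 − (-3.8) = 6.710376 V.
Divide by LSB: 6.710376 × 65536/7.6 = 57864.6318.
Truncating gives code 57864.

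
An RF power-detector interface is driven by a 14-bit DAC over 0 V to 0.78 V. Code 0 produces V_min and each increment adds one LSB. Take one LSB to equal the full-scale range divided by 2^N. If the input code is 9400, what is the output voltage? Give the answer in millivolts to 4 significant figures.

447.5 mV

Range is 0.78 V. LSB = 0.78 V / 2^14.
Output = V_min + (9400/16384) × range = 0 + 0.573730 × 0.78 V
      = 0 + 0.447510 = 0.447510 V.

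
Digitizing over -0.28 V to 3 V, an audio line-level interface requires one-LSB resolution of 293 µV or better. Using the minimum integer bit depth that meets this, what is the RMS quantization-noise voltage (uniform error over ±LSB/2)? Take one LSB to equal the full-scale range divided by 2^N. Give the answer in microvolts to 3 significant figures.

57.8 µV

Span: 3 V − (-0.28 V) = 3.28 V.
Need 2^N ≥ 3.28 V / 293 µV = 11190 → N_min = 14.
One LSB is 3.28 V / 16384 = 200.20 µV.
RMS noise = LSB/√12 = 57.8 µV.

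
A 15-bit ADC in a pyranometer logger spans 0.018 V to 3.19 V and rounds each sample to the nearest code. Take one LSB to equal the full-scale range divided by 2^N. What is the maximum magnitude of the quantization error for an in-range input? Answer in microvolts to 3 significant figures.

48.4 µV

Span: 3.19 V − (0.018 V) = 3.172 V.
LSB = 3.172 V ÷ 2^15 = 3.172/32768 V = 96.802 µV.
|e|_max = LSB/2 = 48.4 µV.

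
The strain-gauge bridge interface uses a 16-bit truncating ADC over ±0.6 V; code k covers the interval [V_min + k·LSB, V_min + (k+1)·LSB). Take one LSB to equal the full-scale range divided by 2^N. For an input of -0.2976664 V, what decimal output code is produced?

Range = 0.6 − (-0.6) = 1.2 V. LSB = 1.2 V / 2^16 ≈ 18.31 µV.
(V_in − V_min) × 2^16/range = (-0.2976664 − (-0.6)) × 65536/1.2 = 16511.446.
Floor → code = 16511.

16511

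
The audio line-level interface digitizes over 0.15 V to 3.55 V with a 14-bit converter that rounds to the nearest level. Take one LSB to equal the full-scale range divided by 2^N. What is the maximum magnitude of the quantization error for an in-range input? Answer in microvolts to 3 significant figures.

104 µV

Range = 3.55 − (0.15) = 3.4 V.
LSB = 3.4 V ÷ 2^14 = 3.4/16384 V = 207.52 µV.
Worst-case error for round-to-nearest is half an LSB: 104 µV.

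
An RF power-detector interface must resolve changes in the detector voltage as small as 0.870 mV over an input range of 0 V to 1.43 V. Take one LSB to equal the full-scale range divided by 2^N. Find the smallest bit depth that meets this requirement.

11 bits

Full-scale range = 1.43 V.
Required number of levels: 1.43/0.870 mV = 1643.7; smallest N with 2^N ≥ that is 11.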